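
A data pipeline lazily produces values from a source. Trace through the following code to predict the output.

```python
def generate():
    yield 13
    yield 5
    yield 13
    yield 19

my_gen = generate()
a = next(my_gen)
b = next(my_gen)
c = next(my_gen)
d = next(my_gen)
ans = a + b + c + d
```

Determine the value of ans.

Step 1: Create generator and consume all values:
  a = next(my_gen) = 13
  b = next(my_gen) = 5
  c = next(my_gen) = 13
  d = next(my_gen) = 19
Step 2: ans = 13 + 5 + 13 + 19 = 50.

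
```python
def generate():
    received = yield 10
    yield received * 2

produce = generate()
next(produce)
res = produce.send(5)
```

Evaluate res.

Step 1: next(produce) advances to first yield, producing 10.
Step 2: send(5) resumes, received = 5.
Step 3: yield received * 2 = 5 * 2 = 10.
Therefore res = 10.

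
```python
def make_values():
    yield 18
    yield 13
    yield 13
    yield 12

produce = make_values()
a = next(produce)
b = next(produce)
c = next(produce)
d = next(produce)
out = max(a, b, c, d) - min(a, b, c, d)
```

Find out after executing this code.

Step 1: Create generator and consume all values:
  a = next(produce) = 18
  b = next(produce) = 13
  c = next(produce) = 13
  d = next(produce) = 12
Step 2: max = 18, min = 12, out = 18 - 12 = 6.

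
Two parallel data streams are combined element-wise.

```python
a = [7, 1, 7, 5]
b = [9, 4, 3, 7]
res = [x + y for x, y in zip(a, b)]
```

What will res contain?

Step 1: Add corresponding elements:
  7 + 9 = 16
  1 + 4 = 5
  7 + 3 = 10
  5 + 7 = 12
Therefore res = [16, 5, 10, 12].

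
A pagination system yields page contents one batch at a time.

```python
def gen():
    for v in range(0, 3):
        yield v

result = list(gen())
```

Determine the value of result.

Step 1: The generator yields each value from range(0, 3).
Step 2: list() consumes all yields: [0, 1, 2].
Therefore result = [0, 1, 2].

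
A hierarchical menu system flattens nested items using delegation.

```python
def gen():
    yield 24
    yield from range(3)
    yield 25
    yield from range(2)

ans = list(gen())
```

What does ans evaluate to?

Step 1: Trace yields in order:
  yield 24
  yield 0
  yield 1
  yield 2
  yield 25
  yield 0
  yield 1
Therefore ans = [24, 0, 1, 2, 25, 0, 1].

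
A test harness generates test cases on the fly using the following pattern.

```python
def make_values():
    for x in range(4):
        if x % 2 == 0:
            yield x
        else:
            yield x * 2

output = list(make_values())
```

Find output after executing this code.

Step 1: For each x in range(4), yield x if even, else x*2:
  x=0 (even): yield 0
  x=1 (odd): yield 1*2 = 2
  x=2 (even): yield 2
  x=3 (odd): yield 3*2 = 6
Therefore output = [0, 2, 2, 6].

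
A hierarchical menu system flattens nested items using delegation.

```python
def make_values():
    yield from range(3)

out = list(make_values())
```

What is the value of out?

Step 1: yield from delegates to the iterable, yielding each element.
Step 2: Collected values: [0, 1, 2].
Therefore out = [0, 1, 2].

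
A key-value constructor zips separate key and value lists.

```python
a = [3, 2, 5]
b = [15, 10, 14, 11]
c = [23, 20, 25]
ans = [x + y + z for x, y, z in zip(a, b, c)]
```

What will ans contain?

Step 1: zip three lists (truncates to shortest, len=3):
  3 + 15 + 23 = 41
  2 + 10 + 20 = 32
  5 + 14 + 25 = 44
Therefore ans = [41, 32, 44].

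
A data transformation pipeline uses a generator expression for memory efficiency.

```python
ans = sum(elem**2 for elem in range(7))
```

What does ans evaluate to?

Step 1: Compute elem**2 for each elem in range(7):
  elem=0: 0**2 = 0
  elem=1: 1**2 = 1
  elem=2: 2**2 = 4
  elem=3: 3**2 = 9
  elem=4: 4**2 = 16
  elem=5: 5**2 = 25
  elem=6: 6**2 = 36
Step 2: sum = 0 + 1 + 4 + 9 + 16 + 25 + 36 = 91.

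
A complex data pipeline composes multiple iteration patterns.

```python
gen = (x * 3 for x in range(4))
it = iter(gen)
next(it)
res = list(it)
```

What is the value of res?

Step 1: Generator produces [0, 3, 6, 9].
Step 2: next(it) consumes first element (0).
Step 3: list(it) collects remaining: [3, 6, 9].
Therefore res = [3, 6, 9].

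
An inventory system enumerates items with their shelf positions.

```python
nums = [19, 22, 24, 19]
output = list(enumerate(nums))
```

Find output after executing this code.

Step 1: enumerate pairs each element with its index:
  (0, 19)
  (1, 22)
  (2, 24)
  (3, 19)
Therefore output = [(0, 19), (1, 22), (2, 24), (3, 19)].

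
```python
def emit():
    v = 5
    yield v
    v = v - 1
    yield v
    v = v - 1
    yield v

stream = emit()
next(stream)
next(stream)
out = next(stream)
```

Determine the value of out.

Step 1: Trace through generator execution:
  Yield 1: v starts at 5, yield 5
  Yield 2: v = 5 - 1 = 4, yield 4
  Yield 3: v = 4 - 1 = 3, yield 3
Step 2: First next() gets 5, second next() gets the second value, third next() yields 3.
Therefore out = 3.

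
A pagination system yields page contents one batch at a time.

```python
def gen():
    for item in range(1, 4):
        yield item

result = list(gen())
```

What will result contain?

Step 1: The generator yields each value from range(1, 4).
Step 2: list() consumes all yields: [1, 2, 3].
Therefore result = [1, 2, 3].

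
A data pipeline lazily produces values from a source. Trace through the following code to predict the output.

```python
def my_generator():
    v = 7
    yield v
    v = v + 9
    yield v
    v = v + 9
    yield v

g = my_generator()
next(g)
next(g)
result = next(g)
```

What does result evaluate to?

Step 1: Trace through generator execution:
  Yield 1: v starts at 7, yield 7
  Yield 2: v = 7 + 9 = 16, yield 16
  Yield 3: v = 16 + 9 = 25, yield 25
Step 2: First next() gets 7, second next() gets the second value, third next() yields 25.
Therefore result = 25.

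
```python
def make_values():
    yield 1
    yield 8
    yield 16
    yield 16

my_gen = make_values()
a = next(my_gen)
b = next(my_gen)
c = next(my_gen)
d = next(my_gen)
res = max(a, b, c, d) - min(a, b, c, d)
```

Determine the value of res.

Step 1: Create generator and consume all values:
  a = next(my_gen) = 1
  b = next(my_gen) = 8
  c = next(my_gen) = 16
  d = next(my_gen) = 16
Step 2: max = 16, min = 1, res = 16 - 1 = 15.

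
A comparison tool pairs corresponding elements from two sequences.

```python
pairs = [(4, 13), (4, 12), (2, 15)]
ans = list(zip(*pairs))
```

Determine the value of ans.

Step 1: zip(*pairs) transposes: unzips [(4, 13), (4, 12), (2, 15)] into separate sequences.
Step 2: First elements: (4, 4, 2), second elements: (13, 12, 15).
Therefore ans = [(4, 4, 2), (13, 12, 15)].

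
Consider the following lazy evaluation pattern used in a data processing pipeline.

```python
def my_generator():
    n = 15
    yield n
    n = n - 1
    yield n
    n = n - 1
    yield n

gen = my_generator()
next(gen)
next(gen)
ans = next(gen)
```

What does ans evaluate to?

Step 1: Trace through generator execution:
  Yield 1: n starts at 15, yield 15
  Yield 2: n = 15 - 1 = 14, yield 14
  Yield 3: n = 14 - 1 = 13, yield 13
Step 2: First next() gets 15, second next() gets the second value, third next() yields 13.
Therefore ans = 13.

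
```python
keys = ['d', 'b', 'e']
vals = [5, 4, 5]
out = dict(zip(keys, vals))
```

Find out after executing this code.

Step 1: zip pairs keys with values:
  'd' -> 5
  'b' -> 4
  'e' -> 5
Therefore out = {'d': 5, 'b': 4, 'e': 5}.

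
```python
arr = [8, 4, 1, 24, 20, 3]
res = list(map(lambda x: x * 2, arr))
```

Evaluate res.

Step 1: Apply lambda x: x * 2 to each element:
  8 -> 16
  4 -> 8
  1 -> 2
  24 -> 48
  20 -> 40
  3 -> 6
Therefore res = [16, 8, 2, 48, 40, 6].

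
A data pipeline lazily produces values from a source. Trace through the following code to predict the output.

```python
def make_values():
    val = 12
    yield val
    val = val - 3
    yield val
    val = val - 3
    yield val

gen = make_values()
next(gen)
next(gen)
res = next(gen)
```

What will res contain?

Step 1: Trace through generator execution:
  Yield 1: val starts at 12, yield 12
  Yield 2: val = 12 - 3 = 9, yield 9
  Yield 3: val = 9 - 3 = 6, yield 6
Step 2: First next() gets 12, second next() gets the second value, third next() yields 6.
Therefore res = 6.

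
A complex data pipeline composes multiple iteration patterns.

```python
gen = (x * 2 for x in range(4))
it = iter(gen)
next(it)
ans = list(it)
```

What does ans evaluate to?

Step 1: Generator produces [0, 2, 4, 6].
Step 2: next(it) consumes first element (0).
Step 3: list(it) collects remaining: [2, 4, 6].
Therefore ans = [2, 4, 6].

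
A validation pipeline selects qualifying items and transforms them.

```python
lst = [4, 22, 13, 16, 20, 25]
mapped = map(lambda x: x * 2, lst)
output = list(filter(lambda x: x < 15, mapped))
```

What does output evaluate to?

Step 1: Map x * 2:
  4 -> 8
  22 -> 44
  13 -> 26
  16 -> 32
  20 -> 40
  25 -> 50
Step 2: Filter for < 15:
  8: kept
  44: removed
  26: removed
  32: removed
  40: removed
  50: removed
Therefore output = [8].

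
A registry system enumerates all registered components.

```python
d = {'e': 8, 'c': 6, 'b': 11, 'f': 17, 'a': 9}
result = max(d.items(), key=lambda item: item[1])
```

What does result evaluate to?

Step 1: Find item with maximum value:
  ('e', 8)
  ('c', 6)
  ('b', 11)
  ('f', 17)
  ('a', 9)
Step 2: Maximum value is 17 at key 'f'.
Therefore result = ('f', 17).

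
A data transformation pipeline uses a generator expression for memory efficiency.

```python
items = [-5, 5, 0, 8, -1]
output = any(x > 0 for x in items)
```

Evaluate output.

Step 1: Check x > 0 for each element in [-5, 5, 0, 8, -1]:
  -5 > 0: False
  5 > 0: True
  0 > 0: False
  8 > 0: True
  -1 > 0: False
Step 2: any() returns True.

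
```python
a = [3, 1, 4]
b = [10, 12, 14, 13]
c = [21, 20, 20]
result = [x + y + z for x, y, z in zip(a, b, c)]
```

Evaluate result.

Step 1: zip three lists (truncates to shortest, len=3):
  3 + 10 + 21 = 34
  1 + 12 + 20 = 33
  4 + 14 + 20 = 38
Therefore result = [34, 33, 38].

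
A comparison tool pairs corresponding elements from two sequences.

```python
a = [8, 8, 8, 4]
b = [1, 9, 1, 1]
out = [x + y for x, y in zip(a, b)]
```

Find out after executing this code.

Step 1: Add corresponding elements:
  8 + 1 = 9
  8 + 9 = 17
  8 + 1 = 9
  4 + 1 = 5
Therefore out = [9, 17, 9, 5].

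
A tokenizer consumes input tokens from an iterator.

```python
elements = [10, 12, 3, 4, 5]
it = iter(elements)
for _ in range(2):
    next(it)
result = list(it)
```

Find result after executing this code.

Step 1: Create iterator over [10, 12, 3, 4, 5].
Step 2: Advance 2 positions (consuming [10, 12]).
Step 3: list() collects remaining elements: [3, 4, 5].
Therefore result = [3, 4, 5].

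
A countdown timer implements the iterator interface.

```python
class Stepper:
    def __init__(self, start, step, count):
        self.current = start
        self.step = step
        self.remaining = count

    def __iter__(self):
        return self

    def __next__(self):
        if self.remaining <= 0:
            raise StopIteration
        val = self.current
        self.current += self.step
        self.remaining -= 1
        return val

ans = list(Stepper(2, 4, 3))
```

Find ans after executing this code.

Step 1: Stepper starts at 2, increments by 4, for 3 steps:
  Yield 2, then current += 4
  Yield 6, then current += 4
  Yield 10, then current += 4
Therefore ans = [2, 6, 10].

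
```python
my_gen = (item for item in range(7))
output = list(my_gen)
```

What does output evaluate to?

Step 1: Generator expression iterates range(7): [0, 1, 2, 3, 4, 5, 6].
Step 2: list() collects all values.
Therefore output = [0, 1, 2, 3, 4, 5, 6].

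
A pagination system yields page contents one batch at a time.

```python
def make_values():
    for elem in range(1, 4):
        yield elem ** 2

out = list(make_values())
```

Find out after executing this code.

Step 1: For each elem in range(1, 4), yield elem**2:
  elem=1: yield 1**2 = 1
  elem=2: yield 2**2 = 4
  elem=3: yield 3**2 = 9
Therefore out = [1, 4, 9].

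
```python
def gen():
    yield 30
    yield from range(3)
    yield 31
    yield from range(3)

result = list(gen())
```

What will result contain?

Step 1: Trace yields in order:
  yield 30
  yield 0
  yield 1
  yield 2
  yield 31
  yield 0
  yield 1
  yield 2
Therefore result = [30, 0, 1, 2, 31, 0, 1, 2].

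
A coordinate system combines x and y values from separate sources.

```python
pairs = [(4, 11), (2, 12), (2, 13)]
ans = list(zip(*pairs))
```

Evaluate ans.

Step 1: zip(*pairs) transposes: unzips [(4, 11), (2, 12), (2, 13)] into separate sequences.
Step 2: First elements: (4, 2, 2), second elements: (11, 12, 13).
Therefore ans = [(4, 2, 2), (11, 12, 13)].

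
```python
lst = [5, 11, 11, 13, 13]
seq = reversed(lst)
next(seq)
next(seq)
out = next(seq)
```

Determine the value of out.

Step 1: reversed([5, 11, 11, 13, 13]) gives iterator: [13, 13, 11, 11, 5].
Step 2: First next() = 13, second next() = 13.
Step 3: Third next() = 11.
Therefore out = 11.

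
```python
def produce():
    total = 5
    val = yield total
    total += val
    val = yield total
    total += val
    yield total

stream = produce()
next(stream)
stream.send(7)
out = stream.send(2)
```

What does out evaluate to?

Step 1: next() -> yield total=5.
Step 2: send(7) -> val=7, total = 5+7 = 12, yield 12.
Step 3: send(2) -> val=2, total = 12+2 = 14, yield 14.
Therefore out = 14.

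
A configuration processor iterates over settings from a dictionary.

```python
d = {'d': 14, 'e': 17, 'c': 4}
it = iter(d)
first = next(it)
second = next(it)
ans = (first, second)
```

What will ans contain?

Step 1: iter(d) iterates over keys: ['d', 'e', 'c'].
Step 2: first = next(it) = 'd', second = next(it) = 'e'.
Therefore ans = ('d', 'e').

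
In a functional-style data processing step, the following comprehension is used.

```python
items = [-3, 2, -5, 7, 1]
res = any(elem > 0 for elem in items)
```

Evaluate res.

Step 1: Check elem > 0 for each element in [-3, 2, -5, 7, 1]:
  -3 > 0: False
  2 > 0: True
  -5 > 0: False
  7 > 0: True
  1 > 0: True
Step 2: any() returns True.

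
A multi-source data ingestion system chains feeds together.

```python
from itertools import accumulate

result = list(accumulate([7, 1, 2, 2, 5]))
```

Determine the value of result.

Step 1: accumulate computes running sums:
  + 7 = 7
  + 1 = 8
  + 2 = 10
  + 2 = 12
  + 5 = 17
Therefore result = [7, 8, 10, 12, 17].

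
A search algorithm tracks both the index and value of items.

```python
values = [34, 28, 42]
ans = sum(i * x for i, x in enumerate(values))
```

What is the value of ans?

Step 1: Compute i * x for each (i, x) in enumerate([34, 28, 42]):
  i=0, x=34: 0*34 = 0
  i=1, x=28: 1*28 = 28
  i=2, x=42: 2*42 = 84
Step 2: sum = 0 + 28 + 84 = 112.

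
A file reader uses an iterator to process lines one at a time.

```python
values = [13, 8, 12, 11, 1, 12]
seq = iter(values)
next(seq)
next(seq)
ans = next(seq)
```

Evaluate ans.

Step 1: Create iterator over [13, 8, 12, 11, 1, 12].
Step 2: next() consumes 13.
Step 3: next() consumes 8.
Step 4: next() returns 12.
Therefore ans = 12.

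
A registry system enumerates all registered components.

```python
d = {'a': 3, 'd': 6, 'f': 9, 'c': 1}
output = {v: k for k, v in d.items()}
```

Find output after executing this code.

Step 1: Invert dict (swap keys and values):
  'a': 3 -> 3: 'a'
  'd': 6 -> 6: 'd'
  'f': 9 -> 9: 'f'
  'c': 1 -> 1: 'c'
Therefore output = {3: 'a', 6: 'd', 9: 'f', 1: 'c'}.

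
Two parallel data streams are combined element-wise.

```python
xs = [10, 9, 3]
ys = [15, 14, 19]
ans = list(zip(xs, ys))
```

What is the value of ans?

Step 1: zip pairs elements at same index:
  Index 0: (10, 15)
  Index 1: (9, 14)
  Index 2: (3, 19)
Therefore ans = [(10, 15), (9, 14), (3, 19)].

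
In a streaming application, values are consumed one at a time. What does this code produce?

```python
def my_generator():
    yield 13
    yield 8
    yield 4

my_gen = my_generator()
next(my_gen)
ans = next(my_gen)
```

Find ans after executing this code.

Step 1: my_generator() creates a generator.
Step 2: next(my_gen) yields 13 (consumed and discarded).
Step 3: next(my_gen) yields 8, assigned to ans.
Therefore ans = 8.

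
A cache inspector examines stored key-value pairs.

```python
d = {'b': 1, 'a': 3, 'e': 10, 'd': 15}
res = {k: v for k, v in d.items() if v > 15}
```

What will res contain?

Step 1: Filter items where value > 15:
  'b': 1 <= 15: removed
  'a': 3 <= 15: removed
  'e': 10 <= 15: removed
  'd': 15 <= 15: removed
Therefore res = {}.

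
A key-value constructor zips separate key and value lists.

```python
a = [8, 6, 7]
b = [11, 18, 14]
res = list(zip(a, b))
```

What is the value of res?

Step 1: zip pairs elements at same index:
  Index 0: (8, 11)
  Index 1: (6, 18)
  Index 2: (7, 14)
Therefore res = [(8, 11), (6, 18), (7, 14)].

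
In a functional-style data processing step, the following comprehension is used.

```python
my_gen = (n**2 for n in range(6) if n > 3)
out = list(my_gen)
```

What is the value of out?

Step 1: For range(6), keep n > 3, then square:
  n=0: 0 <= 3, excluded
  n=1: 1 <= 3, excluded
  n=2: 2 <= 3, excluded
  n=3: 3 <= 3, excluded
  n=4: 4 > 3, yield 4**2 = 16
  n=5: 5 > 3, yield 5**2 = 25
Therefore out = [16, 25].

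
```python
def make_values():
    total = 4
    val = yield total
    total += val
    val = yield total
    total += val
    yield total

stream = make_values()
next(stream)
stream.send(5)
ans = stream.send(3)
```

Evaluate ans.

Step 1: next() -> yield total=4.
Step 2: send(5) -> val=5, total = 4+5 = 9, yield 9.
Step 3: send(3) -> val=3, total = 9+3 = 12, yield 12.
Therefore ans = 12.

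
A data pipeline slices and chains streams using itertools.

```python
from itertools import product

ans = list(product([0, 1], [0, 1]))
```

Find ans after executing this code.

Step 1: product([0, 1], [0, 1]) gives all pairs:
  (0, 0)
  (0, 1)
  (1, 0)
  (1, 1)
Therefore ans = [(0, 0), (0, 1), (1, 0), (1, 1)].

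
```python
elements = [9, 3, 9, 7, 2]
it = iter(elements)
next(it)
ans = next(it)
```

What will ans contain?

Step 1: Create iterator over [9, 3, 9, 7, 2].
Step 2: next() consumes 9.
Step 3: next() returns 3.
Therefore ans = 3.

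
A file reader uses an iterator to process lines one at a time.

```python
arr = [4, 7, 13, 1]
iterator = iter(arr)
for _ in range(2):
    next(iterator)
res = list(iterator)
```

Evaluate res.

Step 1: Create iterator over [4, 7, 13, 1].
Step 2: Advance 2 positions (consuming [4, 7]).
Step 3: list() collects remaining elements: [13, 1].
Therefore res = [13, 1].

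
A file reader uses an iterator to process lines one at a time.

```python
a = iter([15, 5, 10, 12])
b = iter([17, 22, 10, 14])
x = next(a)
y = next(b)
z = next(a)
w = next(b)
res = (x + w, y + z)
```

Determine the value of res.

Step 1: a iterates [15, 5, 10, 12], b iterates [17, 22, 10, 14].
Step 2: x = next(a) = 15, y = next(b) = 17.
Step 3: z = next(a) = 5, w = next(b) = 22.
Step 4: res = (15 + 22, 17 + 5) = (37, 22).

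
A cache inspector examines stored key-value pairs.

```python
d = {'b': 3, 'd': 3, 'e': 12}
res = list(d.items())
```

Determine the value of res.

Step 1: d.items() returns (key, value) pairs in insertion order.
Therefore res = [('b', 3), ('d', 3), ('e', 12)].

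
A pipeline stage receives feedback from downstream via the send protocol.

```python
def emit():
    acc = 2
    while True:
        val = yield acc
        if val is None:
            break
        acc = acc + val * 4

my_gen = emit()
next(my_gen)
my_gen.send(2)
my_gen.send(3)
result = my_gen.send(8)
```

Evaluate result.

Step 1: next() -> yield acc=2.
Step 2: send(2) -> val=2, acc = 2 + 2*4 = 10, yield 10.
Step 3: send(3) -> val=3, acc = 10 + 3*4 = 22, yield 22.
Step 4: send(8) -> val=8, acc = 22 + 8*4 = 54, yield 54.
Therefore result = 54.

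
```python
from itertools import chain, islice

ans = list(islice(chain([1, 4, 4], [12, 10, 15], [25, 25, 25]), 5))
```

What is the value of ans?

Step 1: chain([1, 4, 4], [12, 10, 15], [25, 25, 25]) = [1, 4, 4, 12, 10, 15, 25, 25, 25].
Step 2: islice takes first 5 elements: [1, 4, 4, 12, 10].
Therefore ans = [1, 4, 4, 12, 10].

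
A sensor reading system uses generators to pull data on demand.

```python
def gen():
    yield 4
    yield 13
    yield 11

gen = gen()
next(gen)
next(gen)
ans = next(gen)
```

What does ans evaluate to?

Step 1: gen() creates a generator.
Step 2: next(gen) yields 4 (consumed and discarded).
Step 3: next(gen) yields 13 (consumed and discarded).
Step 4: next(gen) yields 11, assigned to ans.
Therefore ans = 11.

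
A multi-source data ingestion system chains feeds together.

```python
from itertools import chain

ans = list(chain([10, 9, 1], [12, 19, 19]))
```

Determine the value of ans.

Step 1: chain() concatenates iterables: [10, 9, 1] + [12, 19, 19].
Therefore ans = [10, 9, 1, 12, 19, 19].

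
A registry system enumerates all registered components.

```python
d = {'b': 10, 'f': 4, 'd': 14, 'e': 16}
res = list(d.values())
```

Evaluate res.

Step 1: d.values() returns the dictionary values in insertion order.
Therefore res = [10, 4, 14, 16].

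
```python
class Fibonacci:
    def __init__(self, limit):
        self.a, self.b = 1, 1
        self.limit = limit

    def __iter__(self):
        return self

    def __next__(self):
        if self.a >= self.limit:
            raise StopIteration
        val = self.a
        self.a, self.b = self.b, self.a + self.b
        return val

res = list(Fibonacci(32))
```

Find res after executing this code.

Step 1: Fibonacci-like sequence (a=1, b=1) until >= 32:
  Yield 1, then a,b = 1,2
  Yield 1, then a,b = 2,3
  Yield 2, then a,b = 3,5
  Yield 3, then a,b = 5,8
  Yield 5, then a,b = 8,13
  Yield 8, then a,b = 13,21
  Yield 13, then a,b = 21,34
  Yield 21, then a,b = 34,55
Step 2: 34 >= 32, stop.
Therefore res = [1, 1, 2, 3, 5, 8, 13, 21].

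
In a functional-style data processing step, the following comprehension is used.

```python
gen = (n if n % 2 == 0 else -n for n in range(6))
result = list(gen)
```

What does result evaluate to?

Step 1: For each n in range(6), yield n if even, else -n:
  n=0: even, yield 0
  n=1: odd, yield -1
  n=2: even, yield 2
  n=3: odd, yield -3
  n=4: even, yield 4
  n=5: odd, yield -5
Therefore result = [0, -1, 2, -3, 4, -5].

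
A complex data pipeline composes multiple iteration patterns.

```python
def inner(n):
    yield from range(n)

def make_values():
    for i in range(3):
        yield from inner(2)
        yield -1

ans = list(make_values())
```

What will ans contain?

Step 1: For each i in range(3):
  i=0: yield from inner(2) -> [0, 1], then yield -1
  i=1: yield from inner(2) -> [0, 1], then yield -1
  i=2: yield from inner(2) -> [0, 1], then yield -1
Therefore ans = [0, 1, -1, 0, 1, -1, 0, 1, -1].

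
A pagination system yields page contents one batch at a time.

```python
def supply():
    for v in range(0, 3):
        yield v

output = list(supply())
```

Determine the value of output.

Step 1: The generator yields each value from range(0, 3).
Step 2: list() consumes all yields: [0, 1, 2].
Therefore output = [0, 1, 2].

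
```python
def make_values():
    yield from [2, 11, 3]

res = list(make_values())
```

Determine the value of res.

Step 1: yield from delegates to the iterable, yielding each element.
Step 2: Collected values: [2, 11, 3].
Therefore res = [2, 11, 3].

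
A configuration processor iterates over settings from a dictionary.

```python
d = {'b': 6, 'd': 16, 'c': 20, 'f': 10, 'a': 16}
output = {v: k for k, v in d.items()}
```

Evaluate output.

Step 1: Invert dict (swap keys and values):
  'b': 6 -> 6: 'b'
  'd': 16 -> 16: 'd'
  'c': 20 -> 20: 'c'
  'f': 10 -> 10: 'f'
  'a': 16 -> 16: 'a'
Therefore output = {6: 'b', 16: 'a', 20: 'c', 10: 'f'}.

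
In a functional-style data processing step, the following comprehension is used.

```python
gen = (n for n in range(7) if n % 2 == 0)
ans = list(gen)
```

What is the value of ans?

Step 1: Filter range(7) keeping only even values:
  n=0: even, included
  n=1: odd, excluded
  n=2: even, included
  n=3: odd, excluded
  n=4: even, included
  n=5: odd, excluded
  n=6: even, included
Therefore ans = [0, 2, 4, 6].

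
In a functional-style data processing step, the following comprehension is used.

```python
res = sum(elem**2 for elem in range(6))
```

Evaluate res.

Step 1: Compute elem**2 for each elem in range(6):
  elem=0: 0**2 = 0
  elem=1: 1**2 = 1
  elem=2: 2**2 = 4
  elem=3: 3**2 = 9
  elem=4: 4**2 = 16
  elem=5: 5**2 = 25
Step 2: sum = 0 + 1 + 4 + 9 + 16 + 25 = 55.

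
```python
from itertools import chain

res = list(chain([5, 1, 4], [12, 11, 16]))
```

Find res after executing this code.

Step 1: chain() concatenates iterables: [5, 1, 4] + [12, 11, 16].
Therefore res = [5, 1, 4, 12, 11, 16].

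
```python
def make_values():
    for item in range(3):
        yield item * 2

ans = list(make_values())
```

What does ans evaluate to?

Step 1: For each item in range(3), yield item * 2:
  item=0: yield 0 * 2 = 0
  item=1: yield 1 * 2 = 2
  item=2: yield 2 * 2 = 4
Therefore ans = [0, 2, 4].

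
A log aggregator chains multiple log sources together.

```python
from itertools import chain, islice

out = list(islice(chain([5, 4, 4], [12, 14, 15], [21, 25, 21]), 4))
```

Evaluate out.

Step 1: chain([5, 4, 4], [12, 14, 15], [21, 25, 21]) = [5, 4, 4, 12, 14, 15, 21, 25, 21].
Step 2: islice takes first 4 elements: [5, 4, 4, 12].
Therefore out = [5, 4, 4, 12].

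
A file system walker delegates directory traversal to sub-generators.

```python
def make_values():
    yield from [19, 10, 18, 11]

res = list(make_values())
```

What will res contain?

Step 1: yield from delegates to the iterable, yielding each element.
Step 2: Collected values: [19, 10, 18, 11].
Therefore res = [19, 10, 18, 11].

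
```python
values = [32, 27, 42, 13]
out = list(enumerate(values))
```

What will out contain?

Step 1: enumerate pairs each element with its index:
  (0, 32)
  (1, 27)
  (2, 42)
  (3, 13)
Therefore out = [(0, 32), (1, 27), (2, 42), (3, 13)].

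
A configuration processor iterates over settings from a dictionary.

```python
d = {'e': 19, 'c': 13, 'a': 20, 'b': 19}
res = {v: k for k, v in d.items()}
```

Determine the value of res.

Step 1: Invert dict (swap keys and values):
  'e': 19 -> 19: 'e'
  'c': 13 -> 13: 'c'
  'a': 20 -> 20: 'a'
  'b': 19 -> 19: 'b'
Therefore res = {19: 'b', 13: 'c', 20: 'a'}.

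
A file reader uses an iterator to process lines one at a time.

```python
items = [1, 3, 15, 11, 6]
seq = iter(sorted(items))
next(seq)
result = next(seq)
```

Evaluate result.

Step 1: sorted([1, 3, 15, 11, 6]) = [1, 3, 6, 11, 15].
Step 2: Create iterator and skip 1 elements.
Step 3: next() returns 3.
Therefore result = 3.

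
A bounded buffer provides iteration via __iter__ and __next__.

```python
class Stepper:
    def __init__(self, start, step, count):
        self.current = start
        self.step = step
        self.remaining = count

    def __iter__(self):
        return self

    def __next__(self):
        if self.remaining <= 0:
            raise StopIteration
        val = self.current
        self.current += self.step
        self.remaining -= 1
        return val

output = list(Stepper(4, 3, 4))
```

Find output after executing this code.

Step 1: Stepper starts at 4, increments by 3, for 4 steps:
  Yield 4, then current += 3
  Yield 7, then current += 3
  Yield 10, then current += 3
  Yield 13, then current += 3
Therefore output = [4, 7, 10, 13].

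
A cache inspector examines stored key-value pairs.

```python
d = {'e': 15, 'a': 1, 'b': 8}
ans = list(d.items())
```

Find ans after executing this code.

Step 1: d.items() returns (key, value) pairs in insertion order.
Therefore ans = [('e', 15), ('a', 1), ('b', 8)].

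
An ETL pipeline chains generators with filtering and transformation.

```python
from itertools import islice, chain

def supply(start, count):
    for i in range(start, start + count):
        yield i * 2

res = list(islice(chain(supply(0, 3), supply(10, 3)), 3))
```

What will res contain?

Step 1: supply(0, 3) yields [0, 2, 4].
Step 2: supply(10, 3) yields [20, 22, 24].
Step 3: chain concatenates: [0, 2, 4, 20, 22, 24].
Step 4: islice takes first 3: [0, 2, 4].
Therefore res = [0, 2, 4].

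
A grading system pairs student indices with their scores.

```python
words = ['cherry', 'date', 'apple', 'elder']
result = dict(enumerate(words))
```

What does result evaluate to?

Step 1: enumerate pairs indices with words:
  0 -> 'cherry'
  1 -> 'date'
  2 -> 'apple'
  3 -> 'elder'
Therefore result = {0: 'cherry', 1: 'date', 2: 'apple', 3: 'elder'}.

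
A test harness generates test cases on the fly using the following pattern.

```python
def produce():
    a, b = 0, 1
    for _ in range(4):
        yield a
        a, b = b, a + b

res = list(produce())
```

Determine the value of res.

Step 1: Fibonacci-like sequence starting with a=0, b=1:
  Iteration 1: yield a=0, then a,b = 1,1
  Iteration 2: yield a=1, then a,b = 1,2
  Iteration 3: yield a=1, then a,b = 2,3
  Iteration 4: yield a=2, then a,b = 3,5
Therefore res = [0, 1, 1, 2].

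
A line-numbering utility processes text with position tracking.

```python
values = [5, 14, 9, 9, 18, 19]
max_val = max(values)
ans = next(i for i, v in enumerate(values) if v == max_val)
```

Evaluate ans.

Step 1: max([5, 14, 9, 9, 18, 19]) = 19.
Step 2: Find first index where value == 19:
  Index 0: 5 != 19
  Index 1: 14 != 19
  Index 2: 9 != 19
  Index 3: 9 != 19
  Index 4: 18 != 19
  Index 5: 19 == 19, found!
Therefore ans = 5.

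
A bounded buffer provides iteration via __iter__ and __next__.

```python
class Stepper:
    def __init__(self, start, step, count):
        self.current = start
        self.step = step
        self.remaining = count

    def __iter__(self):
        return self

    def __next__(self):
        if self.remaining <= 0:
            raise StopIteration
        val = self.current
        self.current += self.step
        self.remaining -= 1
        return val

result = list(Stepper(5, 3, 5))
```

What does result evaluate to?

Step 1: Stepper starts at 5, increments by 3, for 5 steps:
  Yield 5, then current += 3
  Yield 8, then current += 3
  Yield 11, then current += 3
  Yield 14, then current += 3
  Yield 17, then current += 3
Therefore result = [5, 8, 11, 14, 17].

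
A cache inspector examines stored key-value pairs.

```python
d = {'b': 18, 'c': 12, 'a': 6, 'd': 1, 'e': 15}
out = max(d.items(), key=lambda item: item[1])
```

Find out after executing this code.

Step 1: Find item with maximum value:
  ('b', 18)
  ('c', 12)
  ('a', 6)
  ('d', 1)
  ('e', 15)
Step 2: Maximum value is 18 at key 'b'.
Therefore out = ('b', 18).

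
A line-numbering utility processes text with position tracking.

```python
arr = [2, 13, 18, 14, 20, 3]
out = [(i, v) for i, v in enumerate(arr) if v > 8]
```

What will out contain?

Step 1: Filter enumerate([2, 13, 18, 14, 20, 3]) keeping v > 8:
  (0, 2): 2 <= 8, excluded
  (1, 13): 13 > 8, included
  (2, 18): 18 > 8, included
  (3, 14): 14 > 8, included
  (4, 20): 20 > 8, included
  (5, 3): 3 <= 8, excluded
Therefore out = [(1, 13), (2, 18), (3, 14), (4, 20)].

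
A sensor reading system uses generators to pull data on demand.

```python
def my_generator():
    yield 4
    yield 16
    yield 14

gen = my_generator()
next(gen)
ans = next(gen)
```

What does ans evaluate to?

Step 1: my_generator() creates a generator.
Step 2: next(gen) yields 4 (consumed and discarded).
Step 3: next(gen) yields 16, assigned to ans.
Therefore ans = 16.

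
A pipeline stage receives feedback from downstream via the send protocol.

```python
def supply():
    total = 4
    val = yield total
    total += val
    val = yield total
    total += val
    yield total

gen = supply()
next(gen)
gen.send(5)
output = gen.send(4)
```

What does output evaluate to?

Step 1: next() -> yield total=4.
Step 2: send(5) -> val=5, total = 4+5 = 9, yield 9.
Step 3: send(4) -> val=4, total = 9+4 = 13, yield 13.
Therefore output = 13.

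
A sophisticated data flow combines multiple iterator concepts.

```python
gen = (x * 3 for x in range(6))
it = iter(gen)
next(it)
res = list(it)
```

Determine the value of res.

Step 1: Generator produces [0, 3, 6, 9, 12, 15].
Step 2: next(it) consumes first element (0).
Step 3: list(it) collects remaining: [3, 6, 9, 12, 15].
Therefore res = [3, 6, 9, 12, 15].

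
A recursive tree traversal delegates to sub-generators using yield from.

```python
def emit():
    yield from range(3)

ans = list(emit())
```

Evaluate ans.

Step 1: yield from delegates to the iterable, yielding each element.
Step 2: Collected values: [0, 1, 2].
Therefore ans = [0, 1, 2].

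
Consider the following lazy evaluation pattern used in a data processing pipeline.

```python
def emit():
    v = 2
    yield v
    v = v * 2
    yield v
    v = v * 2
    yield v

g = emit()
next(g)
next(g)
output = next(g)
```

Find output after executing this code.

Step 1: Trace through generator execution:
  Yield 1: v starts at 2, yield 2
  Yield 2: v = 2 * 2 = 4, yield 4
  Yield 3: v = 4 * 2 = 8, yield 8
Step 2: First next() gets 2, second next() gets the second value, third next() yields 8.
Therefore output = 8.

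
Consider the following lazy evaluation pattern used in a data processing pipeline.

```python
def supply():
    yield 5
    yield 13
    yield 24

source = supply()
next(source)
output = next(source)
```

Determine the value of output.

Step 1: supply() creates a generator.
Step 2: next(source) yields 5 (consumed and discarded).
Step 3: next(source) yields 13, assigned to output.
Therefore output = 13.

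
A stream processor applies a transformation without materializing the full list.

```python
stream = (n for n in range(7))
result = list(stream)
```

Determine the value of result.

Step 1: Generator expression iterates range(7): [0, 1, 2, 3, 4, 5, 6].
Step 2: list() collects all values.
Therefore result = [0, 1, 2, 3, 4, 5, 6].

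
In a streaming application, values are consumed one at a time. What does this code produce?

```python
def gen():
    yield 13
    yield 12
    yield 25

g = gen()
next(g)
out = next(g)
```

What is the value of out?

Step 1: gen() creates a generator.
Step 2: next(g) yields 13 (consumed and discarded).
Step 3: next(g) yields 12, assigned to out.
Therefore out = 12.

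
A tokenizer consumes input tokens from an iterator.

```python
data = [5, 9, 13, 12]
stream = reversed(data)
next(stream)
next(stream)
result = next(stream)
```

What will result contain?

Step 1: reversed([5, 9, 13, 12]) gives iterator: [12, 13, 9, 5].
Step 2: First next() = 12, second next() = 13.
Step 3: Third next() = 9.
Therefore result = 9.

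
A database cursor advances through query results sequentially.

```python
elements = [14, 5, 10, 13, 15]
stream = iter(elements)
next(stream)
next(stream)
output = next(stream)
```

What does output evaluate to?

Step 1: Create iterator over [14, 5, 10, 13, 15].
Step 2: next() consumes 14.
Step 3: next() consumes 5.
Step 4: next() returns 10.
Therefore output = 10.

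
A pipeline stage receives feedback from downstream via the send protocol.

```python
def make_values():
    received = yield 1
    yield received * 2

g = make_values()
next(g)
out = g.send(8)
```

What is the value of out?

Step 1: next(g) advances to first yield, producing 1.
Step 2: send(8) resumes, received = 8.
Step 3: yield received * 2 = 8 * 2 = 16.
Therefore out = 16.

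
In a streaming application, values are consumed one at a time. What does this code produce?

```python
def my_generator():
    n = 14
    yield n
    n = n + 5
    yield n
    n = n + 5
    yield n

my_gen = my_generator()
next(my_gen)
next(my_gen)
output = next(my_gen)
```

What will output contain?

Step 1: Trace through generator execution:
  Yield 1: n starts at 14, yield 14
  Yield 2: n = 14 + 5 = 19, yield 19
  Yield 3: n = 19 + 5 = 24, yield 24
Step 2: First next() gets 14, second next() gets the second value, third next() yields 24.
Therefore output = 24.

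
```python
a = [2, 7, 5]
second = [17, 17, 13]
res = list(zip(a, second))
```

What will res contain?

Step 1: zip pairs elements at same index:
  Index 0: (2, 17)
  Index 1: (7, 17)
  Index 2: (5, 13)
Therefore res = [(2, 17), (7, 17), (5, 13)].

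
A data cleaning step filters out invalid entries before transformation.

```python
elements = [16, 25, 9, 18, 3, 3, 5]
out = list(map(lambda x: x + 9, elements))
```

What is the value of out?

Step 1: Apply lambda x: x + 9 to each element:
  16 -> 25
  25 -> 34
  9 -> 18
  18 -> 27
  3 -> 12
  3 -> 12
  5 -> 14
Therefore out = [25, 34, 18, 27, 12, 12, 14].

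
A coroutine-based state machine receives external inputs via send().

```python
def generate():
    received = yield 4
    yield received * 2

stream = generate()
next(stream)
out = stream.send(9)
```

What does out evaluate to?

Step 1: next(stream) advances to first yield, producing 4.
Step 2: send(9) resumes, received = 9.
Step 3: yield received * 2 = 9 * 2 = 18.
Therefore out = 18.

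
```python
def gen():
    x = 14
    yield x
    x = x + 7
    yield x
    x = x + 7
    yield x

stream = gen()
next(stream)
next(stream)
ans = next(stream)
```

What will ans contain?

Step 1: Trace through generator execution:
  Yield 1: x starts at 14, yield 14
  Yield 2: x = 14 + 7 = 21, yield 21
  Yield 3: x = 21 + 7 = 28, yield 28
Step 2: First next() gets 14, second next() gets the second value, third next() yields 28.
Therefore ans = 28.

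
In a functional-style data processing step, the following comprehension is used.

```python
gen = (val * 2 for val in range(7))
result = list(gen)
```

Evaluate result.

Step 1: For each val in range(7), compute val*2:
  val=0: 0*2 = 0
  val=1: 1*2 = 2
  val=2: 2*2 = 4
  val=3: 3*2 = 6
  val=4: 4*2 = 8
  val=5: 5*2 = 10
  val=6: 6*2 = 12
Therefore result = [0, 2, 4, 6, 8, 10, 12].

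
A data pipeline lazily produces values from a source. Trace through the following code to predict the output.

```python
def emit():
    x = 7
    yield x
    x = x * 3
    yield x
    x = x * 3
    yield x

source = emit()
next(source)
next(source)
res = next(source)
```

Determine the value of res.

Step 1: Trace through generator execution:
  Yield 1: x starts at 7, yield 7
  Yield 2: x = 7 * 3 = 21, yield 21
  Yield 3: x = 21 * 3 = 63, yield 63
Step 2: First next() gets 7, second next() gets the second value, third next() yields 63.
Therefore res = 63.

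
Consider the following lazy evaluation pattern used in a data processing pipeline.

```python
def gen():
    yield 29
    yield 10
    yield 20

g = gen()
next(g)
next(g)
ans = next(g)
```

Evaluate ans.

Step 1: gen() creates a generator.
Step 2: next(g) yields 29 (consumed and discarded).
Step 3: next(g) yields 10 (consumed and discarded).
Step 4: next(g) yields 20, assigned to ans.
Therefore ans = 20.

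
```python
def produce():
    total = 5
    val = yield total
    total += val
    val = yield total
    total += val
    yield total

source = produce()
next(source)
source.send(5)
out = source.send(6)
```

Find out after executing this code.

Step 1: next() -> yield total=5.
Step 2: send(5) -> val=5, total = 5+5 = 10, yield 10.
Step 3: send(6) -> val=6, total = 10+6 = 16, yield 16.
Therefore out = 16.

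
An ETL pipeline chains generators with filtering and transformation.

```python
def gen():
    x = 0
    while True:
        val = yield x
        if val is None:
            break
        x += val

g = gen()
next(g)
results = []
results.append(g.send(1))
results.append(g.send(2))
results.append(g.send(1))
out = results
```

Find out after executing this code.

Step 1: next(g) -> yield 0.
Step 2: send(1) -> x = 1, yield 1.
Step 3: send(2) -> x = 3, yield 3.
Step 4: send(1) -> x = 4, yield 4.
Therefore out = [1, 3, 4].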